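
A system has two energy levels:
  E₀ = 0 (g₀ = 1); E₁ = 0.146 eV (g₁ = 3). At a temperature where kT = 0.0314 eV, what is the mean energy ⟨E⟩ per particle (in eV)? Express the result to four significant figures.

0.004072 eV

Eᵢ/kT = 0, 4.64968.
Z = Σ gᵢe^(−Eᵢ/kT) = 1·e^(−0) + 3·e^(−4.64968) = 1.00000 + 0.0286940 = 1.02869.
⟨E⟩ = Σ Eᵢ gᵢe^(−Eᵢ/kT) / Z = (0·1.00000 + 0.146·0.0286940) / 1.02869 = 0.004072 eV.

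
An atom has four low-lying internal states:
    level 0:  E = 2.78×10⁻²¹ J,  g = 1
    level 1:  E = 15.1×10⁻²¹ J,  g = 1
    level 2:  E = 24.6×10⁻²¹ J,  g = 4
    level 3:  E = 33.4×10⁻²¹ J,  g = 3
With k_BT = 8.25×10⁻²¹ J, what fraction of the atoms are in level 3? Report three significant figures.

Eᵢ/kT = 0.33697, 1.8303, 2.9818, 4.0485.
Z = Σ gᵢe^(−Eᵢ/kT) = 1·e^(−0.33697) + 1·e^(−1.8303) + 4·e^(−2.9818) + 3·e^(−4.0485) = 0.71393 + 0.16037 + 0.20281 + 0.052346 = 1.1295.
P₃ = g₃ e^(−E₃/kT) / Z = 0.052346/1.1295 = 0.0463.

0.0463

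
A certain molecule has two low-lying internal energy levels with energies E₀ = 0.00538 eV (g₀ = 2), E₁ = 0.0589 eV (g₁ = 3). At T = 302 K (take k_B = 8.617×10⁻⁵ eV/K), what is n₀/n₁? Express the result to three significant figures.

k_BT = 8.617×10⁻⁵ × 302 K = 0.026023 eV.
n₀/n₁ = (g₀/g₁) exp[−(E₀−E₁)/kT] = (2/3) × exp(−(-0.05352 eV)/(0.026023 eV)) = (2/3) × exp(2.0566) = 5.21.

5.21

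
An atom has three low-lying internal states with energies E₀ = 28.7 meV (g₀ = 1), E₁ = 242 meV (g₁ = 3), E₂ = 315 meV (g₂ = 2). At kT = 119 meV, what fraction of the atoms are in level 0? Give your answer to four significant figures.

Eᵢ/kT = 0.241176, 2.03361, 2.64706.
Z = Σ gᵢe^(−Eᵢ/kT) = 1·e^(−0.241176) + 3·e^(−2.03361) + 2·e^(−2.64706) = 0.785703 + 0.392587 + 0.141718 = 1.32001.
P₀ = g₀ e^(−E₀/kT) / Z = 0.785703/1.32001 = 0.5952.

0.5952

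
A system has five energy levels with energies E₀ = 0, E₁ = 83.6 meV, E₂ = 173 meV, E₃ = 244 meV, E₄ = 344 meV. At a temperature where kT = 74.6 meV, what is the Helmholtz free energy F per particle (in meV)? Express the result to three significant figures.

Eᵢ/kT = 0, 1.1206, 2.3190, 3.2708, 4.6113.
Z = Σ e^(−Eᵢ/kT) = e^(−0) + e^(−1.1206) + e^(−2.3190) + e^(−3.2708) + e^(−4.6113) = 1.0000 + 0.32608 + 0.098372 + 0.037976 + 0.0099389 = 1.4724.
F = −kT ln Z = −74.6 × ln(1.4724) = −74.6 × 0.38689 = -28.9 meV.

-28.9 meV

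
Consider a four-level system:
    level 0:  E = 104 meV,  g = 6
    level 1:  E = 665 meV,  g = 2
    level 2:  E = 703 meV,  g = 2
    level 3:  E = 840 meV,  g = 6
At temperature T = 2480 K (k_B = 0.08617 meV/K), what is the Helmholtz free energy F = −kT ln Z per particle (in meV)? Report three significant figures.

-295 meV

k_BT = 0.08617 × 2480 K = 213.70 meV.
Eᵢ/kT = 0.48666, 3.1118, 3.2897, 3.9307.
Z = Σ gᵢe^(−Eᵢ/kT) = 6·e^(−0.48666) + 2·e^(−3.1118) + 2·e^(−3.2897) + 6·e^(−3.9307) = 3.6881 + 0.089041 + 0.074530 + 0.11778 = 3.9695.
F = −kT ln Z = −213.70 × ln(3.9695) = −213.70 × 1.3786 = -295 meV.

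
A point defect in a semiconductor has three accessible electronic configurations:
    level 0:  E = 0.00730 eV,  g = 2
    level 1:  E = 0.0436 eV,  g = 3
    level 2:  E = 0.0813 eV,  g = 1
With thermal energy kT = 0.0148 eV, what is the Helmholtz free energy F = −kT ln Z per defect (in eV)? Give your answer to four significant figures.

Eᵢ/kT = 0.493243, 2.94595, 5.49324.
Z = Σ gᵢe^(−Eᵢ/kT) = 2·e^(−0.493243) + 3·e^(−2.94595) + 1·e^(−5.49324) = 1.22129 + 0.157656 + 0.00411449 = 1.38306.
F = −kT ln Z = −0.0148 × ln(1.38306) = −0.0148 × 0.324298 = -0.004800 eV.

-0.004800 eV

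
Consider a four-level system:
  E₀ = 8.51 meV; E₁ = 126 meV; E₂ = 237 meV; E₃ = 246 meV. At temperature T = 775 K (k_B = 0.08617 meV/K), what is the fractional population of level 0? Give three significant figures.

0.811

k_BT = 0.08617 × 775 K = 66.782 meV.
Eᵢ/kT = 0.12743, 1.8867, 3.5489, 3.6836.
Z = Σ e^(−Eᵢ/kT) = e^(−0.12743) + e^(−1.8867) + e^(−3.5489) + e^(−3.6836) = 0.88036 + 0.15157 + 0.028756 + 0.025132 = 1.0858.
P₀ = e^(−E₀/kT) / Z = 0.88036/1.0858 = 0.811.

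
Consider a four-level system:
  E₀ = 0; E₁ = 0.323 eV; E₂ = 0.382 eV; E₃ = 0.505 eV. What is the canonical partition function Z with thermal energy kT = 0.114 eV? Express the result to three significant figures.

Eᵢ/kT = 0, 2.8333, 3.3509, 4.4298.
Z = Σ e^(−Eᵢ/kT) = e^(−0) + e^(−2.8333) + e^(−3.3509) + e^(−4.4298) = 1.0000 + 0.058818 + 0.035053 + 0.011917 = 1.1058.

Z = 1.11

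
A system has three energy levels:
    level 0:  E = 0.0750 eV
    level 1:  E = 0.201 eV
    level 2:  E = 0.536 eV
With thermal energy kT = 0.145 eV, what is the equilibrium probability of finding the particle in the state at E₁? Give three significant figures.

0.287

Eᵢ/kT = 0.51724, 1.3862, 3.6966.
Z = Σ e^(−Eᵢ/kT) = e^(−0.51724) + e^(−1.3862) + e^(−3.6966) = 0.59616 + 0.25002 + 0.024808 = 0.87099.
P₁ = e^(−E₁/kT) / Z = 0.25002/0.87099 = 0.287.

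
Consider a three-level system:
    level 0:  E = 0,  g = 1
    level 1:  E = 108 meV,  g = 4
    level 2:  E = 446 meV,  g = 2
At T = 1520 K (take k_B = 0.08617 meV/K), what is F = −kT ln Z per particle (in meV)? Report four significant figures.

k_BT = 0.08617 × 1520 K = 130.978 meV.
Eᵢ/kT = 0, 0.824566, 3.40515.
Z = Σ gᵢe^(−Eᵢ/kT) = 1·e^(−0) + 4·e^(−0.824566) + 2·e^(−3.40515) = 1.00000 + 1.75370 + 0.0664037 = 2.82010.
F = −kT ln Z = −130.978 × ln(2.82010) = −130.978 × 1.03677 = -135.8 meV.

-135.8 meV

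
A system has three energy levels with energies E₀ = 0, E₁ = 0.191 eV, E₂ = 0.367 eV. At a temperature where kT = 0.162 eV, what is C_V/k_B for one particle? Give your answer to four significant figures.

Eᵢ/kT = 0, 1.17901, 2.26543.
Z = Σ e^(−Eᵢ/kT) = e^(−0) + e^(−1.17901) + e^(−2.26543) = 1.00000 + 0.307583 + 0.103785 = 1.41137.
⟨E⟩ = 0.0686124 eV, ⟨E²⟩ = 0.0178547 eV².
C_V/k_B = (⟨E²⟩ − ⟨E⟩²)/(kT)² = (0.0178547 − 0.00470766)/0.0262440 = 0.5010.

0.5010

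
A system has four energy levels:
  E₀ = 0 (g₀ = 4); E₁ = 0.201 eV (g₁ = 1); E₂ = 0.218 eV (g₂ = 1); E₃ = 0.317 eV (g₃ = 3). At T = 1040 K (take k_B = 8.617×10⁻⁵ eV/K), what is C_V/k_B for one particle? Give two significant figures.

0.47

k_BT = 8.617×10⁻⁵ × 1040 K = 0.08962 eV.
Eᵢ/kT = 0, 2.243, 2.432, 3.537.
Z = Σ gᵢe^(−Eᵢ/kT) = 4·e^(−0) + 1·e^(−2.243) + 1·e^(−2.432) + 3·e^(−3.537) = 4.000 + 0.1061 + 0.08786 + 0.08730 = 4.281.
⟨E⟩ = 0.01592 eV, ⟨E²⟩ = 0.004026 eV².
C_V/k_B = (⟨E²⟩ − ⟨E⟩²)/(kT)² = (0.004026 − 0.0002534)/0.008032 = 0.47.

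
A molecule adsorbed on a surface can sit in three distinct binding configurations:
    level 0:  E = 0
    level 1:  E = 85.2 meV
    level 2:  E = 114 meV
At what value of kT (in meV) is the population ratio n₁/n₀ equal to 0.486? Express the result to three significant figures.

118 meV

n₁/n₀ = exp[−(E₁−E₀)/kT] = 0.486.
⇒ (E₁−E₀)/kT = ln(1/0.486) = ln(2.0576) = 0.72154.
kT = 85.2 meV / 0.72154 = 118 meV.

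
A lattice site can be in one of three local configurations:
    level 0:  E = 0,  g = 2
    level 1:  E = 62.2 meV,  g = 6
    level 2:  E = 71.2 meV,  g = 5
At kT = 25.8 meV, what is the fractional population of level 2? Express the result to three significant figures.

0.111

Eᵢ/kT = 0, 2.4109, 2.7597.
Z = Σ gᵢe^(−Eᵢ/kT) = 2·e^(−0) + 6·e^(−2.4109) + 5·e^(−2.7597) = 2.0000 + 0.53841 + 0.31655 = 2.8550.
P₂ = g₂ e^(−E₂/kT) / Z = 0.31655/2.8550 = 0.111.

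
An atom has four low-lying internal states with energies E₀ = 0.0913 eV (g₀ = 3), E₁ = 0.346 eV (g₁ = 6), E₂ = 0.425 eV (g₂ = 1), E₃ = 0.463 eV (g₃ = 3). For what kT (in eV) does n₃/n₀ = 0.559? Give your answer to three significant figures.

n₃/n₀ = (g₃/g₀) exp[−(E₃−E₀)/kT] = 0.559.
⇒ (E₃−E₀)/kT = ln((3/3)/0.559) = ln(1.7889) = 0.58160.
kT = 0.3717 eV / 0.58160 = 0.639 eV.

0.639 eV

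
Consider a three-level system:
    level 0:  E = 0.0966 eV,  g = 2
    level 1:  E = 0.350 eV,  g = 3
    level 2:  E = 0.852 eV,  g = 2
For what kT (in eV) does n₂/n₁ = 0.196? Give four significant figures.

0.4101 eV

n₂/n₁ = (g₂/g₁) exp[−(E₂−E₁)/kT] = 0.196.
⇒ (E₂−E₁)/kT = ln((2/3)/0.196) = ln(3.40136) = 1.22418.
kT = 0.502 eV / 1.22418 = 0.4101 eV.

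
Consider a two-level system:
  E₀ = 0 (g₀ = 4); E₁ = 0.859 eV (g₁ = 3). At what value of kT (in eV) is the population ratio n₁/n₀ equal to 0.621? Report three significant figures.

4.55 eV

n₁/n₀ = (g₁/g₀) exp[−(E₁−E₀)/kT] = 0.621.
⇒ (E₁−E₀)/kT = ln((3/4)/0.621) = ln(1.2077) = 0.18872.
kT = 0.859 eV / 0.18872 = 4.55 eV.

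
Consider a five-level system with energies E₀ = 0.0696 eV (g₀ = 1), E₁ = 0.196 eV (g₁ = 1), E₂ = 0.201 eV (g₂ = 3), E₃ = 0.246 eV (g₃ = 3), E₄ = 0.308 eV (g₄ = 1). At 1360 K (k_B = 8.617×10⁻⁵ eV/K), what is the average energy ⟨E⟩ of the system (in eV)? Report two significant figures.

0.17 eV

k_BT = 8.617×10⁻⁵ × 1360 K = 0.1172 eV.
Eᵢ/kT = 0.5939, 1.672, 1.715, 2.099, 2.628.
Z = Σ gᵢe^(−Eᵢ/kT) = 1·e^(−0.5939) + 1·e^(−1.672) + 3·e^(−1.715) + 3·e^(−2.099) + 1·e^(−2.628) = 0.5522 + 0.1879 + 0.5399 + 0.3677 + 0.07222 = 1.720.
⟨E⟩ = Σ Eᵢ gᵢe^(−Eᵢ/kT) / Z = (0.0696·0.5522 + 0.196·0.1879 + 0.201·0.5399 + 0.246·0.3677 + 0.308·0.07222) / 1.720 = 0.17 eV.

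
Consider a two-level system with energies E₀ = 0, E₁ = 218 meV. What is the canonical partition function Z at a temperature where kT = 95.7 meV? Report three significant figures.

Eᵢ/kT = 0, 2.2780.
Z = Σ e^(−Eᵢ/kT) = e^(−0) + e^(−2.2780) = 1.0000 + 0.10249 = 1.1025.

Z = 1.10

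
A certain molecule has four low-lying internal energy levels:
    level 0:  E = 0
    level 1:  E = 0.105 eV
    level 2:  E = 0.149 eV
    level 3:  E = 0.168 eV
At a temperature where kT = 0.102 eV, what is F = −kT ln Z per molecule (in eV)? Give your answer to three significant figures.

-0.0589 eV

Eᵢ/kT = 0, 1.0294, 1.4608, 1.6471.
Z = Σ e^(−Eᵢ/kT) = e^(−0) + e^(−1.0294) + e^(−1.4608) + e^(−1.6471) = 1.0000 + 0.35722 + 0.23205 + 0.19261 = 1.7819.
F = −kT ln Z = −0.102 × ln(1.7819) = −0.102 × 0.57768 = -0.0589 eV.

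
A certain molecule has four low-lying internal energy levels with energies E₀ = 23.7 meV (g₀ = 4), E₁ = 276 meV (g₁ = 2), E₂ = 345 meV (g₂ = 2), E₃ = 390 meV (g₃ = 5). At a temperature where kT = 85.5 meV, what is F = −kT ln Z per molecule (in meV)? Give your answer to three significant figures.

Eᵢ/kT = 0.27719, 3.2281, 4.0351, 4.5614.
Z = Σ gᵢe^(−Eᵢ/kT) = 4·e^(−0.27719) + 2·e^(−3.2281) + 2·e^(−4.0351) + 5·e^(−4.5614) = 3.0316 + 0.079265 + 0.035368 + 0.052237 = 3.1985.
F = −kT ln Z = −85.5 × ln(3.1985) = −85.5 × 1.1627 = -99.4 meV.

-99.4 meV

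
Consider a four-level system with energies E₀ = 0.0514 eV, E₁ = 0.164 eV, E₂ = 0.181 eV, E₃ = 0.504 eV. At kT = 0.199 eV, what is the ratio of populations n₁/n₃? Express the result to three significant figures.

5.52

n₁/n₃ = exp[−(E₁−E₃)/kT] = exp(−(-0.340 eV)/(0.199 eV)) = exp(1.7085) = 5.52.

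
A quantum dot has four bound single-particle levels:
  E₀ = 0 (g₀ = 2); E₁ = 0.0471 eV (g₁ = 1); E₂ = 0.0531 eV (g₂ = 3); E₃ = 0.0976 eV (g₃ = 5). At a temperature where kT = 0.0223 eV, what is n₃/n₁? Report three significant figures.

0.519

n₃/n₁ = (g₃/g₁) exp[−(E₃−E₁)/kT] = (5/1) × exp(−(0.0505 eV)/(0.0223 eV)) = (5/1) × exp(-2.2646) = 0.519.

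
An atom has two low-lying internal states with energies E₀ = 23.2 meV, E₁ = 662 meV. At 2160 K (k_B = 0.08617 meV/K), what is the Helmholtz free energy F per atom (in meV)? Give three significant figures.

17.3 meV

k_BT = 0.08617 × 2160 K = 186.13 meV.
Eᵢ/kT = 0.12464, 3.5567.
Z = Σ e^(−Eᵢ/kT) = e^(−0.12464) + e^(−3.5567) = 0.88281 + 0.028533 = 0.91134.
F = −kT ln Z = −186.13 × ln(0.91134) = −186.13 × -0.092839 = 17.3 meV.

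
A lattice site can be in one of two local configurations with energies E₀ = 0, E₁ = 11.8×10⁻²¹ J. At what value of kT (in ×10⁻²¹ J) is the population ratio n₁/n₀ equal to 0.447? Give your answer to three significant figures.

n₁/n₀ = exp[−(E₁−E₀)/kT] = 0.447.
⇒ (E₁−E₀)/kT = ln(1/0.447) = ln(2.2371) = 0.80518.
kT = 11.8 ×10⁻²¹ J / 0.80518 = 14.7 ×10⁻²¹ J.

14.7 ×10⁻²¹ J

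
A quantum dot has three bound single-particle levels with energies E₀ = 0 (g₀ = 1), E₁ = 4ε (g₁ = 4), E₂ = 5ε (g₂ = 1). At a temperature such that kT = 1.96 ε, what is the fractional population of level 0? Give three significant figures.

0.626

Eᵢ/kT = 0, 2.0408, 2.5510.
Z = Σ gᵢe^(−Eᵢ/kT) = 1·e^(−0) + 4·e^(−2.0408) + 1·e^(−2.5510) = 1.0000 + 0.51970 + 0.078004 = 1.5977.
P₀ = g₀ e^(−E₀/kT) / Z = 1.0000/1.5977 = 0.626.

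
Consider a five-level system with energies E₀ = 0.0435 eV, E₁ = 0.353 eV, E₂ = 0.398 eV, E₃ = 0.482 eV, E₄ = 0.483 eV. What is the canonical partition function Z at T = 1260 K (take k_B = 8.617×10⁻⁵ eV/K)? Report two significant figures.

Z = 0.76

k_BT = 8.617×10⁻⁵ × 1260 K = 0.1086 eV.
Eᵢ/kT = 0.4006, 3.250, 3.665, 4.438, 4.448.
Z = Σ e^(−Eᵢ/kT) = e^(−0.4006) + e^(−3.250) + e^(−3.665) + e^(−4.438) + e^(−4.448) = 0.6699 + 0.03877 + 0.02560 + 0.01182 + 0.01170 = 0.7578.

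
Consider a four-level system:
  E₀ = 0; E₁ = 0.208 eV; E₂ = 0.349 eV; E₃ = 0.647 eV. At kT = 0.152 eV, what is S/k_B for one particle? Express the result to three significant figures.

0.781

Eᵢ/kT = 0, 1.3684, 2.2961, 4.2566.
Z = Σ e^(−Eᵢ/kT) = e^(−0) + e^(−1.3684) + e^(−2.2961) + e^(−4.2566) = 1.0000 + 0.25451 + 0.10065 + 0.014170 = 1.3693.
⟨E⟩ = Σ EᵢPᵢ = 0.071009 eV.
S/k_B = ln Z + ⟨E⟩/kT = ln(1.3693) + 0.071009/0.152 = 0.31430 + 0.46716 = 0.781.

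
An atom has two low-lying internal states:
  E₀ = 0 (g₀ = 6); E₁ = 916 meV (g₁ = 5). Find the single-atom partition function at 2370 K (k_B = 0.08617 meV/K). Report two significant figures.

Z = 6.1

k_BT = 0.08617 × 2370 K = 204.2 meV.
Eᵢ/kT = 0, 4.486.
Z = Σ gᵢe^(−Eᵢ/kT) = 6·e^(−0) + 5·e^(−4.486) = 6.000 + 0.05633 = 6.056.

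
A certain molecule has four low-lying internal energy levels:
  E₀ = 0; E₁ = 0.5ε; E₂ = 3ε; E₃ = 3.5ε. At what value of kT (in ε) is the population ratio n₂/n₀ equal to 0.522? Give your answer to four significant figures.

4.615 ε

n₂/n₀ = exp[−(E₂−E₀)/kT] = 0.522.
⇒ (E₂−E₀)/kT = ln(1/0.522) = ln(1.91571) = 0.650088.
kT = 3ε / 0.650088 = 4.615 ε.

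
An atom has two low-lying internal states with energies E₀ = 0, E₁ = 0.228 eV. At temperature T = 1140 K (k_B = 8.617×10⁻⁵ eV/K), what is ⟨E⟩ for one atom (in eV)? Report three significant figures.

k_BT = 8.617×10⁻⁵ × 1140 K = 0.098234 eV.
Eᵢ/kT = 0, 2.3210.
Z = Σ e^(−Eᵢ/kT) = e^(−0) + e^(−2.3210) = 1.0000 + 0.098175 = 1.0982.
⟨E⟩ = Σ Eᵢ e^(−Eᵢ/kT) / Z = (0·1.0000 + 0.228·0.098175) / 1.0982 = 0.0204 eV.

0.0204 eV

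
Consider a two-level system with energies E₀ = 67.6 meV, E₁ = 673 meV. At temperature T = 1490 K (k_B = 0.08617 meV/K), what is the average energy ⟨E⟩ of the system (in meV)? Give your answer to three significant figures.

k_BT = 0.08617 × 1490 K = 128.39 meV.
Eᵢ/kT = 0.52652, 5.2418.
Z = Σ e^(−Eᵢ/kT) = e^(−0.52652) + e^(−5.2418) = 0.59066 + 0.0052907 = 0.59595.
⟨E⟩ = Σ Eᵢ e^(−Eᵢ/kT) / Z = (67.6·0.59066 + 673·0.0052907) / 0.59595 = 73.0 meV.

73.0 meV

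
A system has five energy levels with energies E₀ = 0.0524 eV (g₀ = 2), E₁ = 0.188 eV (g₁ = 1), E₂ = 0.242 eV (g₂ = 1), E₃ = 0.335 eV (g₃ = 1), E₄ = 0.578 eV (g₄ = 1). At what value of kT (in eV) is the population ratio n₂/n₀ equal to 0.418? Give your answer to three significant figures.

n₂/n₀ = (g₂/g₀) exp[−(E₂−E₀)/kT] = 0.418.
⇒ (E₂−E₀)/kT = ln((1/2)/0.418) = ln(1.1962) = 0.17915.
kT = 0.1896 eV / 0.17915 = 1.06 eV.

1.06 eV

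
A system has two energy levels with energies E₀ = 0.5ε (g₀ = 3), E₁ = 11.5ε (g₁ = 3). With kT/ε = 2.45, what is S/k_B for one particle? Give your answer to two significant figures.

Eᵢ/kT = 0.2041, 4.694.
Z = Σ gᵢe^(−Eᵢ/kT) = 3·e^(−0.2041) + 3·e^(−4.694) = 2.446 + 0.02745 = 2.473.
⟨E⟩ = Σ EᵢPᵢ = 0.6222 ε.
S/k_B = ln Z + ⟨E⟩/kT = ln(2.473) + 0.6222/2.45 = 0.9054 + 0.2540 = 1.2.

1.2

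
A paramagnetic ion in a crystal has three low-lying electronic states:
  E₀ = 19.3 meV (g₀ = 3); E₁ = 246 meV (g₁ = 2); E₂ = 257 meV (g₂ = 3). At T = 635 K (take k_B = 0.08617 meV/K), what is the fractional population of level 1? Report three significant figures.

0.0103

k_BT = 0.08617 × 635 K = 54.718 meV.
Eᵢ/kT = 0.35272, 4.4958, 4.6968.
Z = Σ gᵢe^(−Eᵢ/kT) = 3·e^(−0.35272) + 2·e^(−4.4958) + 3·e^(−4.6968) = 2.1083 + 0.022312 + 0.027373 = 2.1580.
P₁ = g₁ e^(−E₁/kT) / Z = 0.022312/2.1580 = 0.0103.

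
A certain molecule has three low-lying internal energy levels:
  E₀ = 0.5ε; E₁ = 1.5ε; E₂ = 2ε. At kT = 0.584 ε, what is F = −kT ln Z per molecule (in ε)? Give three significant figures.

0.366 ε

Eᵢ/kT = 0.85616, 2.5685, 3.4247.
Z = Σ e^(−Eᵢ/kT) = e^(−0.85616) + e^(−2.5685) + e^(−3.4247) = 0.42479 + 0.076650 + 0.032559 = 0.53400.
F = −kT ln Z = −0.584 × ln(0.53400) = −0.584 × -0.62736 = 0.366 ε.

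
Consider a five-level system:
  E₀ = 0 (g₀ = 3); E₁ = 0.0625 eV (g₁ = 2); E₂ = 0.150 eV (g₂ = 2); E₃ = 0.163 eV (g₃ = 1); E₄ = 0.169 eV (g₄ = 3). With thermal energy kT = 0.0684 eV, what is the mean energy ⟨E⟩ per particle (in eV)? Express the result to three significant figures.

Eᵢ/kT = 0, 0.91374, 2.1930, 2.3830, 2.4708.
Z = Σ gᵢe^(−Eᵢ/kT) = 3·e^(−0) + 2·e^(−0.91374) + 2·e^(−2.1930) + 1·e^(−2.3830) + 3·e^(−2.4708) = 3.0000 + 0.80204 + 0.22316 + 0.092273 + 0.25355 = 4.3710.
⟨E⟩ = Σ Eᵢ gᵢe^(−Eᵢ/kT) / Z = (0·3.0000 + 0.0625·0.80204 + 0.150·0.22316 + 0.163·0.092273 + 0.169·0.25355) / 4.3710 = 0.0324 eV.

0.0324 eV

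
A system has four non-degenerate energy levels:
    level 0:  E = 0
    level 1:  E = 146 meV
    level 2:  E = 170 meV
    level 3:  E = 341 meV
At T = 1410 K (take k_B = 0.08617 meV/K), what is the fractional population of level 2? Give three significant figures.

k_BT = 0.08617 × 1410 K = 121.50 meV.
Eᵢ/kT = 0, 1.2016, 1.3992, 2.8066.
Z = Σ e^(−Eᵢ/kT) = e^(−0) + e^(−1.2016) + e^(−1.3992) + e^(−2.8066) = 1.0000 + 0.30071 + 0.24679 + 0.060410 = 1.6079.
P₂ = e^(−E₂/kT) / Z = 0.24679/1.6079 = 0.153.

0.153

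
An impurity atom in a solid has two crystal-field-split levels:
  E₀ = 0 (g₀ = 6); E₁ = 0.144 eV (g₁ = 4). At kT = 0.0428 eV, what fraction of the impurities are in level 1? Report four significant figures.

0.02253

Eᵢ/kT = 0, 3.36449.
Z = Σ gᵢe^(−Eᵢ/kT) = 6·e^(−0) + 4·e^(−3.36449) = 6.00000 + 0.138319 = 6.13832.
P₁ = g₁ e^(−E₁/kT) / Z = 0.138319/6.13832 = 0.02253.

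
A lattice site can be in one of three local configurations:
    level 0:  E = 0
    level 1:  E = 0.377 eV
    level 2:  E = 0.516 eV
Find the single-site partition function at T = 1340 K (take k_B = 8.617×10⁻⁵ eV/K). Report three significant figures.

k_BT = 8.617×10⁻⁵ × 1340 K = 0.11547 eV.
Eᵢ/kT = 0, 3.2649, 4.4687.
Z = Σ e^(−Eᵢ/kT) = e^(−0) + e^(−3.2649) + e^(−4.4687) = 1.0000 + 0.038201 + 0.011462 = 1.0497.

Z = 1.05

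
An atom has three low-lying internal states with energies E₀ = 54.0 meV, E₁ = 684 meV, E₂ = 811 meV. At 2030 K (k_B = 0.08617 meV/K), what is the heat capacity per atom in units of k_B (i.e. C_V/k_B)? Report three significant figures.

k_BT = 0.08617 × 2030 K = 174.93 meV.
Eᵢ/kT = 0.30869, 3.9101, 4.6361.
Z = Σ e^(−Eᵢ/kT) = e^(−0.30869) + e^(−3.9101) + e^(−4.6361) = 0.73441 + 0.020038 + 0.0096954 = 0.76414.
⟨E⟩ = 80.126 meV, ⟨E²⟩ = 23416 meV².
C_V/k_B = (⟨E²⟩ − ⟨E⟩²)/(kT)² = (23416 − 6420.2)/30601 = 0.555.

0.555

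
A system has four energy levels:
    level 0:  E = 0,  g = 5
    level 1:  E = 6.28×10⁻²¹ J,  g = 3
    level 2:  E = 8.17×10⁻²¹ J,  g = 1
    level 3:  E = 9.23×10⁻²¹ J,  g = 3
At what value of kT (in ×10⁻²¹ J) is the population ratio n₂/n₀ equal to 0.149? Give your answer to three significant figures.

27.8 ×10⁻²¹ J

n₂/n₀ = (g₂/g₀) exp[−(E₂−E₀)/kT] = 0.149.
⇒ (E₂−E₀)/kT = ln((1/5)/0.149) = ln(1.3423) = 0.29438.
kT = 8.17 ×10⁻²¹ J / 0.29438 = 27.8 ×10⁻²¹ J.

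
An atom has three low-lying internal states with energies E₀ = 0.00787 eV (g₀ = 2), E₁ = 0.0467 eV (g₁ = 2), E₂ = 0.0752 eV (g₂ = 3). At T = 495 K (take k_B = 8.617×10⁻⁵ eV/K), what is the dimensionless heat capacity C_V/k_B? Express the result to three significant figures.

k_BT = 8.617×10⁻⁵ × 495 K = 0.042654 eV.
Eᵢ/kT = 0.18451, 1.0949, 1.7630.
Z = Σ gᵢe^(−Eᵢ/kT) = 2·e^(−0.18451) + 2·e^(−1.0949) + 3·e^(−1.7630) = 1.6630 + 0.66915 + 0.51459 = 2.8467.
⟨E⟩ = 0.029169 eV, ⟨E²⟩ = 0.0015711 eV².
C_V/k_B = (⟨E²⟩ − ⟨E⟩²)/(kT)² = (0.0015711 − 0.00085083)/0.0018194 = 0.396.

0.396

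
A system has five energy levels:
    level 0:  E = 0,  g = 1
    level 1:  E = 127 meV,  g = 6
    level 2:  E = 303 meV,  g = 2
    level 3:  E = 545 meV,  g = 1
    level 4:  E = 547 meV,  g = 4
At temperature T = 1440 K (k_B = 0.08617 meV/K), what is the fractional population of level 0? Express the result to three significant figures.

0.295

k_BT = 0.08617 × 1440 K = 124.08 meV.
Eᵢ/kT = 0, 1.0235, 2.4420, 4.3923, 4.4084.
Z = Σ gᵢe^(−Eᵢ/kT) = 1·e^(−0) + 6·e^(−1.0235) + 2·e^(−2.4420) + 1·e^(−4.3923) + 4·e^(−4.4084) = 1.0000 + 2.1560 + 0.17397 + 0.012372 + 0.048699 = 3.3910.
P₀ = g₀ e^(−E₀/kT) / Z = 1.0000/3.3910 = 0.295.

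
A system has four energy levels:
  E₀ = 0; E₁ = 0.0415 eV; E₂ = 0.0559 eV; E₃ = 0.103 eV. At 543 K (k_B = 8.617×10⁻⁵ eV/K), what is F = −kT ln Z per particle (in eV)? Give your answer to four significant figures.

k_BT = 8.617×10⁻⁵ × 543 K = 0.0467903 eV.
Eᵢ/kT = 0, 0.886936, 1.19469, 2.20131.
Z = Σ e^(−Eᵢ/kT) = e^(−0) + e^(−0.886936) + e^(−1.19469) + e^(−2.20131) = 1.00000 + 0.411916 + 0.302798 + 0.110658 = 1.82537.
F = −kT ln Z = −0.0467903 × ln(1.82537) = −0.0467903 × 0.601783 = -0.02816 eV.

-0.02816 eV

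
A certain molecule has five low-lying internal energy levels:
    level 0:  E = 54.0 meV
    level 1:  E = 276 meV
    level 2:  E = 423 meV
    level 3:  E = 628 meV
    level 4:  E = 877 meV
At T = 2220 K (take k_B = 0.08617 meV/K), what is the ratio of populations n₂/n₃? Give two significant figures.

k_BT = 0.08617 × 2220 K = 191.3 meV.
n₂/n₃ = exp[−(E₂−E₃)/kT] = exp(−(-205 meV)/(191.3 meV)) = exp(1.072) = 2.9.

2.9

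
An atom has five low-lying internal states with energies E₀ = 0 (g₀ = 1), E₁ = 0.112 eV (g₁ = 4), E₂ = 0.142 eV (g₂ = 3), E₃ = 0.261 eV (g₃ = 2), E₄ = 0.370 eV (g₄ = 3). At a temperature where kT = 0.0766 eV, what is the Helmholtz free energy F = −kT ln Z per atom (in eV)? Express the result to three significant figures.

Eᵢ/kT = 0, 1.4621, 1.8538, 3.4073, 4.8303.
Z = Σ gᵢe^(−Eᵢ/kT) = 1·e^(−0) + 4·e^(−1.4621) + 3·e^(−1.8538) + 2·e^(−3.4073) + 3·e^(−4.8303) = 1.0000 + 0.92700 + 0.46992 + 0.066261 + 0.023952 = 2.4871.
F = −kT ln Z = −0.0766 × ln(2.4871) = −0.0766 × 0.91112 = -0.0698 eV.

-0.0698 eV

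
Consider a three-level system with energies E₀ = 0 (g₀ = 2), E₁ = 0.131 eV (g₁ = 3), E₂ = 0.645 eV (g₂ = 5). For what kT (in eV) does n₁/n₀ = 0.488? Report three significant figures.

n₁/n₀ = (g₁/g₀) exp[−(E₁−E₀)/kT] = 0.488.
⇒ (E₁−E₀)/kT = ln((3/2)/0.488) = ln(3.0738) = 1.1229.
kT = 0.131 eV / 1.1229 = 0.117 eV.

0.117 eV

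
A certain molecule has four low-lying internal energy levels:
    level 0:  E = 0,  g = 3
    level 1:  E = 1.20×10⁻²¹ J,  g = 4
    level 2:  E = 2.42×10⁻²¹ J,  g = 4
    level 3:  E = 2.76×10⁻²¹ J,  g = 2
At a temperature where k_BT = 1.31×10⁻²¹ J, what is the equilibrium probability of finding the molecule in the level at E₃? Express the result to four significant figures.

0.04443

Eᵢ/kT = 0, 0.916031, 1.84733, 2.10687.
Z = Σ gᵢe^(−Eᵢ/kT) = 3·e^(−0) + 4·e^(−0.916031) + 4·e^(−1.84733) + 2·e^(−2.10687) = 3.00000 + 1.60042 + 0.630630 + 0.243236 = 5.47429.
P₃ = g₃ e^(−E₃/kT) / Z = 0.243236/5.47429 = 0.04443.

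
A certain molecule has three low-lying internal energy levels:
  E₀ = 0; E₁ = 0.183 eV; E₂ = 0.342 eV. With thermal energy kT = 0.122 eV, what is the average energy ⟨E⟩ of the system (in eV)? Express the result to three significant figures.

Eᵢ/kT = 0, 1.5000, 2.8033.
Z = Σ e^(−Eᵢ/kT) = e^(−0) + e^(−1.5000) + e^(−2.8033) = 1.0000 + 0.22313 + 0.060610 = 1.2837.
⟨E⟩ = Σ Eᵢ e^(−Eᵢ/kT) / Z = (0·1.0000 + 0.183·0.22313 + 0.342·0.060610) / 1.2837 = 0.0480 eV.

0.0480 eV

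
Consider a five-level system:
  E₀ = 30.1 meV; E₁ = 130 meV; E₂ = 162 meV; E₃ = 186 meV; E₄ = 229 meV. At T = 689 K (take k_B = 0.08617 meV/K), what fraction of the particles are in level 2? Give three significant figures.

0.0774

k_BT = 0.08617 × 689 K = 59.371 meV.
Eᵢ/kT = 0.50698, 2.1896, 2.7286, 3.1328, 3.8571.
Z = Σ e^(−Eᵢ/kT) = e^(−0.50698) + e^(−2.1896) + e^(−2.7286) + e^(−3.1328) + e^(−3.8571) = 0.60231 + 0.11196 + 0.065311 + 0.043596 + 0.021129 = 0.84431.
P₂ = e^(−E₂/kT) / Z = 0.065311/0.84431 = 0.0774.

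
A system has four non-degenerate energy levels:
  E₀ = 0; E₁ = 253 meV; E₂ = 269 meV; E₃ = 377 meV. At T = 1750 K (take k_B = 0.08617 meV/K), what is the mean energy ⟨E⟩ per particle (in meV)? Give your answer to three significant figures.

85.9 meV

k_BT = 0.08617 × 1750 K = 150.80 meV.
Eᵢ/kT = 0, 1.6777, 1.7838, 2.5000.
Z = Σ e^(−Eᵢ/kT) = e^(−0) + e^(−1.6777) + e^(−1.7838) + e^(−2.5000) = 1.0000 + 0.18680 + 0.16800 + 0.082085 = 1.4369.
⟨E⟩ = Σ Eᵢ e^(−Eᵢ/kT) / Z = (0·1.0000 + 253·0.18680 + 269·0.16800 + 377·0.082085) / 1.4369 = 85.9 meV.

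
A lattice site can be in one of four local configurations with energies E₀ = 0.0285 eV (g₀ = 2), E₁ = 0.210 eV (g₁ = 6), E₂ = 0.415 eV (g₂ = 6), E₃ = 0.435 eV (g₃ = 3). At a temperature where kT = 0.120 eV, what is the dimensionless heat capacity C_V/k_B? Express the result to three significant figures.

Eᵢ/kT = 0.23750, 1.7500, 3.4583, 3.6250.
Z = Σ gᵢe^(−Eᵢ/kT) = 2·e^(−0.23750) + 6·e^(−1.7500) + 6·e^(−3.4583) + 3·e^(−3.6250) = 1.5772 + 1.0426 + 0.18890 + 0.079947 = 2.8886.
⟨E⟩ = 0.13054 eV, ⟨E²⟩ = 0.032861 eV².
C_V/k_B = (⟨E²⟩ − ⟨E⟩²)/(kT)² = (0.032861 − 0.017041)/0.014400 = 1.10.

1.10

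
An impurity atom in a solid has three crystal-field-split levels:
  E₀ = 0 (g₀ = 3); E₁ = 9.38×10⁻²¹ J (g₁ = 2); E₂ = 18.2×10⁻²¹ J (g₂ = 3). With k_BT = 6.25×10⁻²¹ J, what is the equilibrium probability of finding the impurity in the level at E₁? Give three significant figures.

0.124

Eᵢ/kT = 0, 1.5008, 2.9120.
Z = Σ gᵢe^(−Eᵢ/kT) = 3·e^(−0) + 2·e^(−1.5008) + 3·e^(−2.9120) = 3.0000 + 0.44590 + 0.16310 = 3.6090.
P₁ = g₁ e^(−E₁/kT) / Z = 0.44590/3.6090 = 0.124.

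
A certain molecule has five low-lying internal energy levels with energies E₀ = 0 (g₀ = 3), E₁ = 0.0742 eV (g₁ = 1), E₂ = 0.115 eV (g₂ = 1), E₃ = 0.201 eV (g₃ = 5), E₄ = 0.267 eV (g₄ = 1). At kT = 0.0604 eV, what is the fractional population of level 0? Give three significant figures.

Eᵢ/kT = 0, 1.2285, 1.9040, 3.3278, 4.4205.
Z = Σ gᵢe^(−Eᵢ/kT) = 3·e^(−0) + 1·e^(−1.2285) + 1·e^(−1.9040) + 5·e^(−3.3278) + 1·e^(−4.4205) = 3.0000 + 0.29273 + 0.14897 + 0.17936 + 0.012028 = 3.6331.
P₀ = g₀ e^(−E₀/kT) / Z = 3.0000/3.6331 = 0.826.

0.826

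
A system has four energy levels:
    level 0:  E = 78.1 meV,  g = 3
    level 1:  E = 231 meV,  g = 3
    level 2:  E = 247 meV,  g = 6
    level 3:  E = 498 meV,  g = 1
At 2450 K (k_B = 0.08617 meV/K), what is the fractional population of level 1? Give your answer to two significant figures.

k_BT = 0.08617 × 2450 K = 211.1 meV.
Eᵢ/kT = 0.3700, 1.094, 1.170, 2.359.
Z = Σ gᵢe^(−Eᵢ/kT) = 3·e^(−0.3700) + 3·e^(−1.094) + 6·e^(−1.170) + 1·e^(−2.359) = 2.072 + 1.005 + 1.862 + 0.09451 = 5.034.
P₁ = g₁ e^(−E₁/kT) / Z = 1.005/5.034 = 0.20.

0.20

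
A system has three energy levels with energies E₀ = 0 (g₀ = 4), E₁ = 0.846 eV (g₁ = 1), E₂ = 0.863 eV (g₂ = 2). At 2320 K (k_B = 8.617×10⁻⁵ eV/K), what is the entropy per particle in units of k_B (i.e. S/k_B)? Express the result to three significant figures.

1.44

k_BT = 8.617×10⁻⁵ × 2320 K = 0.19991 eV.
Eᵢ/kT = 0, 4.2319, 4.3169.
Z = Σ gᵢe^(−Eᵢ/kT) = 4·e^(−0) + 1·e^(−4.2319) + 2·e^(−4.3169) = 4.0000 + 0.014525 + 0.026682 = 4.0412.
⟨E⟩ = Σ EᵢPᵢ = 0.0087387 eV.
S/k_B = ln Z + ⟨E⟩/kT = ln(4.0412) + 0.0087387/0.19991 = 1.3965 + 0.043713 = 1.44.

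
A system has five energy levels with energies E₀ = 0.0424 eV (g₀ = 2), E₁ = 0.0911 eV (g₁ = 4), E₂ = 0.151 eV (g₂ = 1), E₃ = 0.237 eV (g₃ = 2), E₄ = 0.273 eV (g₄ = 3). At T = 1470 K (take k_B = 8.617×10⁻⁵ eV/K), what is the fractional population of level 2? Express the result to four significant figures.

k_BT = 8.617×10⁻⁵ × 1470 K = 0.126670 eV.
Eᵢ/kT = 0.334728, 0.719192, 1.19207, 1.87100, 2.15521.
Z = Σ gᵢe^(−Eᵢ/kT) = 2·e^(−0.334728) + 4·e^(−0.719192) + 1·e^(−1.19207) + 2·e^(−1.87100) + 3·e^(−2.15521) = 1.43107 + 1.94858 + 0.303592 + 0.307939 + 0.347637 = 4.33882.
P₂ = g₂ e^(−E₂/kT) / Z = 0.303592/4.33882 = 0.06997.

0.06997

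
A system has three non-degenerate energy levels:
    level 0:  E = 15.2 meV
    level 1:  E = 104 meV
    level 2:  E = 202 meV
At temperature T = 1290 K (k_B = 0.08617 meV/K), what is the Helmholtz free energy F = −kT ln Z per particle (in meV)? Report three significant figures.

-39.5 meV

k_BT = 0.08617 × 1290 K = 111.16 meV.
Eᵢ/kT = 0.13674, 0.93559, 1.8172.
Z = Σ e^(−Eᵢ/kT) = e^(−0.13674) + e^(−0.93559) + e^(−1.8172) = 0.87220 + 0.39235 + 0.16248 = 1.4270.
F = −kT ln Z = −111.16 × ln(1.4270) = −111.16 × 0.35557 = -39.5 meV.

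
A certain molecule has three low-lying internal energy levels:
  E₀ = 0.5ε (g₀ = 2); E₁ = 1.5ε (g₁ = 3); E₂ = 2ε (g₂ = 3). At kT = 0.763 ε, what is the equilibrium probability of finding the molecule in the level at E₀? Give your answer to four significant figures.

0.6194

Eᵢ/kT = 0.655308, 1.96592, 2.62123.
Z = Σ gᵢe^(−Eᵢ/kT) = 2·e^(−0.655308) + 3·e^(−1.96592) + 3·e^(−2.62123) = 1.03856 + 0.420081 + 0.218140 = 1.67678.
P₀ = g₀ e^(−E₀/kT) / Z = 1.03856/1.67678 = 0.6194.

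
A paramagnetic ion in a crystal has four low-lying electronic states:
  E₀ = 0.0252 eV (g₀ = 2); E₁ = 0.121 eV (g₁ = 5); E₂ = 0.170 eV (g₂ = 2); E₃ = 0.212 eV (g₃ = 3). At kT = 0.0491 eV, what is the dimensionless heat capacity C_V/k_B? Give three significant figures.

1.13

Eᵢ/kT = 0.51324, 2.4644, 3.4623, 4.3177.
Z = Σ gᵢe^(−Eᵢ/kT) = 2·e^(−0.51324) + 5·e^(−2.4644) + 2·e^(−3.4623) + 3·e^(−4.3177) = 1.1971 + 0.42530 + 0.062715 + 0.039992 = 1.7251.
⟨E⟩ = 0.058413 eV, ⟨E²⟩ = 0.0061428 eV².
C_V/k_B = (⟨E²⟩ − ⟨E⟩²)/(kT)² = (0.0061428 − 0.0034121)/0.0024108 = 1.13.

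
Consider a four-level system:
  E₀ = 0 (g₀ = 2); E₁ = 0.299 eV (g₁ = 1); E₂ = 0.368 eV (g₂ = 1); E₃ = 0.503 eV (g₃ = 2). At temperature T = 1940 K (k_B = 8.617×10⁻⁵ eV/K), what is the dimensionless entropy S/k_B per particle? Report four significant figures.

1.219

k_BT = 8.617×10⁻⁵ × 1940 K = 0.167170 eV.
Eᵢ/kT = 0, 1.78860, 2.20135, 3.00891.
Z = Σ gᵢe^(−Eᵢ/kT) = 2·e^(−0) + 1·e^(−1.78860) + 1·e^(−2.20135) + 2·e^(−3.00891) = 2.00000 + 0.167194 + 0.110654 + 0.0986909 = 2.37654.
⟨E⟩ = Σ EᵢPᵢ = 0.0590578 eV.
S/k_B = ln Z + ⟨E⟩/kT = ln(2.37654) + 0.0590578/0.167170 = 0.865646 + 0.353280 = 1.219.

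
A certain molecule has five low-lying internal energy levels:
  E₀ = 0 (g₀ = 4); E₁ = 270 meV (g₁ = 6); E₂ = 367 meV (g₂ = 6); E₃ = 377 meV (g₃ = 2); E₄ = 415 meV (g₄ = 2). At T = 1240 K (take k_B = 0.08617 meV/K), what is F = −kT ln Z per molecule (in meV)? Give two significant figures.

-170 meV

k_BT = 0.08617 × 1240 K = 106.9 meV.
Eᵢ/kT = 0, 2.526, 3.433, 3.527, 3.882.
Z = Σ gᵢe^(−Eᵢ/kT) = 4·e^(−0) + 6·e^(−2.526) + 6·e^(−3.433) + 2·e^(−3.527) + 2·e^(−3.882) = 4.000 + 0.4799 + 0.1937 + 0.05879 + 0.04122 = 4.774.
F = −kT ln Z = −106.9 × ln(4.774) = −106.9 × 1.563 = -170 meV.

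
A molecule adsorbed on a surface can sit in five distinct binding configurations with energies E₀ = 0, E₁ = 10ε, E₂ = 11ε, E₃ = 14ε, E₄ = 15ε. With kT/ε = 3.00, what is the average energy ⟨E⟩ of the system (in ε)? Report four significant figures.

Eᵢ/kT = 0, 3.33333, 3.66667, 4.66667, 5.00000.
Z = Σ e^(−Eᵢ/kT) = e^(−0) + e^(−3.33333) + e^(−3.66667) + e^(−4.66667) + e^(−5.00000) = 1.00000 + 0.0356741 + 0.0255614 + 0.00940353 + 0.00673795 = 1.07738.
⟨E⟩ = Σ Eᵢ e^(−Eᵢ/kT) / Z = (0·1.00000 + 10·0.0356741 + 11·0.0255614 + 14·0.00940353 + 15·0.00673795) / 1.07738 = 0.8081 ε.

0.8081 ε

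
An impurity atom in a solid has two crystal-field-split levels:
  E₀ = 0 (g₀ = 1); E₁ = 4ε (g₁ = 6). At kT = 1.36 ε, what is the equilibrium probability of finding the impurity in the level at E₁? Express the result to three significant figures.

Eᵢ/kT = 0, 2.9412.
Z = Σ gᵢe^(−Eᵢ/kT) = 1·e^(−0) + 6·e^(−2.9412) = 1.0000 + 0.31681 = 1.3168.
P₁ = g₁ e^(−E₁/kT) / Z = 0.31681/1.3168 = 0.241.

0.241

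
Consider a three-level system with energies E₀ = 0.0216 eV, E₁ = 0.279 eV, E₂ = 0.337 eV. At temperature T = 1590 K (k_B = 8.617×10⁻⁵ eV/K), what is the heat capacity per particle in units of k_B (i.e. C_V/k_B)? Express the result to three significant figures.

k_BT = 8.617×10⁻⁵ × 1590 K = 0.13701 eV.
Eᵢ/kT = 0.15765, 2.0363, 2.4597.
Z = Σ e^(−Eᵢ/kT) = e^(−0.15765) + e^(−2.0363) + e^(−2.4597) = 0.85415 + 0.13051 + 0.085461 = 1.0701.
⟨E⟩ = 0.078182 eV, ⟨E²⟩ = 0.018936 eV².
C_V/k_B = (⟨E²⟩ − ⟨E⟩²)/(kT)² = (0.018936 − 0.0061124)/0.018772 = 0.683.

0.683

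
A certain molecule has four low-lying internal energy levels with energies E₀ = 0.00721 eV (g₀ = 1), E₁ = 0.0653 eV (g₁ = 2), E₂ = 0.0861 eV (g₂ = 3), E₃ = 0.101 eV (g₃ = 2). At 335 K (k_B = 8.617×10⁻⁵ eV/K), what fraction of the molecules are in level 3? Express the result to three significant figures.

k_BT = 8.617×10⁻⁵ × 335 K = 0.028867 eV.
Eᵢ/kT = 0.24977, 2.2621, 2.9826, 3.4988.
Z = Σ gᵢe^(−Eᵢ/kT) = 1·e^(−0.24977) + 2·e^(−2.2621) + 3·e^(−2.9826) + 2·e^(−3.4988) = 0.77898 + 0.20826 + 0.15198 + 0.060467 = 1.1997.
P₃ = g₃ e^(−E₃/kT) / Z = 0.060467/1.1997 = 0.0504.

0.0504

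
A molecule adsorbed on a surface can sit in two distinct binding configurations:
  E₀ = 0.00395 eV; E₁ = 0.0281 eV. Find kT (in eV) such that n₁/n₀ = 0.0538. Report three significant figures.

0.00826 eV

n₁/n₀ = exp[−(E₁−E₀)/kT] = 0.0538.
⇒ (E₁−E₀)/kT = ln(1/0.0538) = ln(18.587) = 2.9225.
kT = 0.02415 eV / 2.9225 = 0.00826 eV.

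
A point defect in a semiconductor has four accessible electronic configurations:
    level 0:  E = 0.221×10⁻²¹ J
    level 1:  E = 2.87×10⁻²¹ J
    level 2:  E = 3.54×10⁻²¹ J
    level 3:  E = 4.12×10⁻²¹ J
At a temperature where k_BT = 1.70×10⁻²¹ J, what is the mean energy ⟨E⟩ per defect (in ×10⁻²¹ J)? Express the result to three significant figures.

1.20 ×10⁻²¹ J

Eᵢ/kT = 0.13000, 1.6882, 2.0824, 2.4235.
Z = Σ e^(−Eᵢ/kT) = e^(−0.13000) + e^(−1.6882) + e^(−2.0824) + e^(−2.4235) = 0.87810 + 0.18485 + 0.12463 + 0.088611 = 1.2762.
⟨E⟩ = Σ Eᵢ e^(−Eᵢ/kT) / Z = (0.221·0.87810 + 2.87·0.18485 + 3.54·0.12463 + 4.12·0.088611) / 1.2762 = 1.20 ×10⁻²¹ J.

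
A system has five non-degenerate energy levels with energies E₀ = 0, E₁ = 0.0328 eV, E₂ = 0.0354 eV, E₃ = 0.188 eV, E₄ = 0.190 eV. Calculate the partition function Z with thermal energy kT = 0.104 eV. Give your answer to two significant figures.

Z = 2.8

Eᵢ/kT = 0, 0.3154, 0.3404, 1.808, 1.827.
Z = Σ e^(−Eᵢ/kT) = e^(−0) + e^(−0.3154) + e^(−0.3404) + e^(−1.808) + e^(−1.827) = 1.000 + 0.7295 + 0.7115 + 0.1640 + 0.1609 = 2.766.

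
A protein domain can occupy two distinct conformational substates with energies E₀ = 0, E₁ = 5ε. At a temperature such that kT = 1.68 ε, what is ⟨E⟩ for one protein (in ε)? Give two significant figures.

0.24 ε

Eᵢ/kT = 0, 2.976.
Z = Σ e^(−Eᵢ/kT) = e^(−0) + e^(−2.976) = 1.000 + 0.05100 = 1.051.
⟨E⟩ = Σ Eᵢ e^(−Eᵢ/kT) / Z = (0·1.000 + 5·0.05100) / 1.051 = 0.24 ε.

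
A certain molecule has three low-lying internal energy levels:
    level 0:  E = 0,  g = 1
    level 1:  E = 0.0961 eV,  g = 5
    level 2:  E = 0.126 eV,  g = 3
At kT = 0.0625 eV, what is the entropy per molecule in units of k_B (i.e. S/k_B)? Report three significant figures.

Eᵢ/kT = 0, 1.5376, 2.0160.
Z = Σ gᵢe^(−Eᵢ/kT) = 1·e^(−0) + 5·e^(−1.5376) + 3·e^(−2.0160) = 1.0000 + 1.0745 + 0.39956 = 2.4741.
⟨E⟩ = Σ EᵢPᵢ = 0.062085 eV.
S/k_B = ln Z + ⟨E⟩/kT = ln(2.4741) + 0.062085/0.0625 = 0.90588 + 0.99336 = 1.90.

1.90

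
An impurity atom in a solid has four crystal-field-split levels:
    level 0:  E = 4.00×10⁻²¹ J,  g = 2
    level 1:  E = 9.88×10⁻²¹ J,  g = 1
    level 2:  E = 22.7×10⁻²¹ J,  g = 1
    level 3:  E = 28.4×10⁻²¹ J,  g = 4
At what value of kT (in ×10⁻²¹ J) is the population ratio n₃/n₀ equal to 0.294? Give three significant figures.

n₃/n₀ = (g₃/g₀) exp[−(E₃−E₀)/kT] = 0.294.
⇒ (E₃−E₀)/kT = ln((4/2)/0.294) = ln(6.8027) = 1.9173.
kT = 24.40 ×10⁻²¹ J / 1.9173 = 12.7 ×10⁻²¹ J.

12.7 ×10⁻²¹ J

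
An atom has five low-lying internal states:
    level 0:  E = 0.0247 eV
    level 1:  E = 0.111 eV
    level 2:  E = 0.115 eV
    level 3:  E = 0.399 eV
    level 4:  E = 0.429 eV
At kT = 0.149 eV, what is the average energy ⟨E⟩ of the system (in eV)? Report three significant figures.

0.0934 eV

Eᵢ/kT = 0.16577, 0.74497, 0.77181, 2.6779, 2.8792.
Z = Σ e^(−Eᵢ/kT) = e^(−0.16577) + e^(−0.74497) + e^(−0.77181) + e^(−2.6779) + e^(−2.8792) = 0.84724 + 0.47475 + 0.46218 + 0.068707 + 0.056180 = 1.9091.
⟨E⟩ = Σ Eᵢ e^(−Eᵢ/kT) / Z = (0.0247·0.84724 + 0.111·0.47475 + 0.115·0.46218 + 0.399·0.068707 + 0.429·0.056180) / 1.9091 = 0.0934 eV.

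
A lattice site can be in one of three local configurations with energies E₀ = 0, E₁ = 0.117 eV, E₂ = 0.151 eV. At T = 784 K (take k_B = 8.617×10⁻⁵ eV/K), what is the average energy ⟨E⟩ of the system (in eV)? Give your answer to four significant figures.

0.02871 eV

k_BT = 8.617×10⁻⁵ × 784 K = 0.0675573 eV.
Eᵢ/kT = 0, 1.73186, 2.23514.
Z = Σ e^(−Eᵢ/kT) = e^(−0) + e^(−1.73186) + e^(−2.23514) = 1.00000 + 0.176955 + 0.106977 = 1.28393.
⟨E⟩ = Σ Eᵢ e^(−Eᵢ/kT) / Z = (0·1.00000 + 0.117·0.176955 + 0.151·0.106977) / 1.28393 = 0.02871 eV.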